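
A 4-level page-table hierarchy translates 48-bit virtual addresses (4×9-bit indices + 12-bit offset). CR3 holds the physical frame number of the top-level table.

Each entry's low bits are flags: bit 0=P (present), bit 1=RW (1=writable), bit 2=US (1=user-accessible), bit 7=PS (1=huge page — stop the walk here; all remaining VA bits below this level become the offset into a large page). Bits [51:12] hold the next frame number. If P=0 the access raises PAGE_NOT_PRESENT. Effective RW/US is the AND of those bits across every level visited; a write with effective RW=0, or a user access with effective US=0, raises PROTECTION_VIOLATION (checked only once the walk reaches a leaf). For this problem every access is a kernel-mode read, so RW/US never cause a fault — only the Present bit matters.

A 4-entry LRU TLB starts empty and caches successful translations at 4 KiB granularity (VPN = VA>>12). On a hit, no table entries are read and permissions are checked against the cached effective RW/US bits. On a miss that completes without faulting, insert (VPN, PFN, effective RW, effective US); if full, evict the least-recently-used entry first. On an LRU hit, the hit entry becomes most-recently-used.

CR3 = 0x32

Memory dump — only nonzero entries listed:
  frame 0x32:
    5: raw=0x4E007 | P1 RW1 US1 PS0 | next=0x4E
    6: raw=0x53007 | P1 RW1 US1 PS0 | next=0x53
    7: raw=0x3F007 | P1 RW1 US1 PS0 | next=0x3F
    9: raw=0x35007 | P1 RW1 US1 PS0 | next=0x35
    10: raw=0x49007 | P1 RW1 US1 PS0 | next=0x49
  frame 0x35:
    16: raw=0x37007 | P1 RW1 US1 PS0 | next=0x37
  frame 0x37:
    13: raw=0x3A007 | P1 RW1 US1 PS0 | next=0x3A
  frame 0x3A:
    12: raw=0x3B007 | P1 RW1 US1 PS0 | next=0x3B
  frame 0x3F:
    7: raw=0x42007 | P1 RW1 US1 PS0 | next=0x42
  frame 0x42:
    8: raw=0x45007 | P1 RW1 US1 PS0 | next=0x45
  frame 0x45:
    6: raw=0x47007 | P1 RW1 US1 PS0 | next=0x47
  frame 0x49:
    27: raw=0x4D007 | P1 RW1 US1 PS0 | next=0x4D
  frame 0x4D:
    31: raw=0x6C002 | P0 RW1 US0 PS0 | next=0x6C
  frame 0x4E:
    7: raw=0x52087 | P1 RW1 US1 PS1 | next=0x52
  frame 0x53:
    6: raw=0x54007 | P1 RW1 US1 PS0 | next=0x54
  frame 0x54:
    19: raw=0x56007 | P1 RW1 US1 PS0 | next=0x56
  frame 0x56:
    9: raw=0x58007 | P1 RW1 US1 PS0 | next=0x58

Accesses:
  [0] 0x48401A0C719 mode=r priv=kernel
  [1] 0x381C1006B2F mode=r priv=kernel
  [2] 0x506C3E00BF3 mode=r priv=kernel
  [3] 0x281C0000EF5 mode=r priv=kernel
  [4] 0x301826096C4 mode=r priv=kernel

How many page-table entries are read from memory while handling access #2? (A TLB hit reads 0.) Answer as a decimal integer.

Trace:
#0 VA=0x48401A0C719 (r,kernel):
  [0] read 0x32 idx=9: raw=0x35007 flags P=1 W=1 U=1 S=0
  [1] read 0x35 idx=16: raw=0x37007 flags P=1 W=1 U=1 S=0
  [2] read 0x37 idx=13: raw=0x3A007 flags P=1 W=1 U=1 S=0
  [3] read 0x3A idx=12: raw=0x3B007 flags P=1 W=1 U=1 S=0
  → PA=0x3B719  (4 entries read)
#1 VA=0x381C1006B2F (r,kernel):
  [0] read 0x32 idx=7: raw=0x3F007 flags P=1 W=1 U=1 S=0
  [1] read 0x3F idx=7: raw=0x42007 flags P=1 W=1 U=1 S=0
  [2] read 0x42 idx=8: raw=0x45007 flags P=1 W=1 U=1 S=0
  [3] read 0x45 idx=6: raw=0x47007 flags P=1 W=1 U=1 S=0
  → PA=0x47B2F  (4 entries read)
#2 VA=0x506C3E00BF3 (r,kernel):
  [0] read 0x32 idx=10: raw=0x49007 flags P=1 W=1 U=1 S=0
  [1] read 0x49 idx=27: raw=0x4D007 flags P=1 W=1 U=1 S=0
  [2] read 0x4D idx=31: raw=0x6C002 flags P=0 W=1 U=0 S=0
  ⇒ fault: PAGE_NOT_PRESENT  — 3 lookups
#3 VA=0x281C0000EF5 (r,kernel):
  [0] read 0x32 idx=5: raw=0x4E007 flags P=1 W=1 U=1 S=0
  [1] read 0x4E idx=7: raw=0x52087 flags P=1 W=1 U=1 S=1
  → PA=0x52EF5 (huge @L1)  (2 entries read)
#4 VA=0x301826096C4 (r,kernel):
  [0] read 0x32 idx=6: raw=0x53007 flags P=1 W=1 U=1 S=0
  [1] read 0x53 idx=6: raw=0x54007 flags P=1 W=1 U=1 S=0
  [2] read 0x54 idx=19: raw=0x56007 flags P=1 W=1 U=1 S=0
  [3] read 0x56 idx=9: raw=0x58007 flags P=1 W=1 U=1 S=0
  → PA=0x586C4  (4 entries read)

Entries read for #2: 3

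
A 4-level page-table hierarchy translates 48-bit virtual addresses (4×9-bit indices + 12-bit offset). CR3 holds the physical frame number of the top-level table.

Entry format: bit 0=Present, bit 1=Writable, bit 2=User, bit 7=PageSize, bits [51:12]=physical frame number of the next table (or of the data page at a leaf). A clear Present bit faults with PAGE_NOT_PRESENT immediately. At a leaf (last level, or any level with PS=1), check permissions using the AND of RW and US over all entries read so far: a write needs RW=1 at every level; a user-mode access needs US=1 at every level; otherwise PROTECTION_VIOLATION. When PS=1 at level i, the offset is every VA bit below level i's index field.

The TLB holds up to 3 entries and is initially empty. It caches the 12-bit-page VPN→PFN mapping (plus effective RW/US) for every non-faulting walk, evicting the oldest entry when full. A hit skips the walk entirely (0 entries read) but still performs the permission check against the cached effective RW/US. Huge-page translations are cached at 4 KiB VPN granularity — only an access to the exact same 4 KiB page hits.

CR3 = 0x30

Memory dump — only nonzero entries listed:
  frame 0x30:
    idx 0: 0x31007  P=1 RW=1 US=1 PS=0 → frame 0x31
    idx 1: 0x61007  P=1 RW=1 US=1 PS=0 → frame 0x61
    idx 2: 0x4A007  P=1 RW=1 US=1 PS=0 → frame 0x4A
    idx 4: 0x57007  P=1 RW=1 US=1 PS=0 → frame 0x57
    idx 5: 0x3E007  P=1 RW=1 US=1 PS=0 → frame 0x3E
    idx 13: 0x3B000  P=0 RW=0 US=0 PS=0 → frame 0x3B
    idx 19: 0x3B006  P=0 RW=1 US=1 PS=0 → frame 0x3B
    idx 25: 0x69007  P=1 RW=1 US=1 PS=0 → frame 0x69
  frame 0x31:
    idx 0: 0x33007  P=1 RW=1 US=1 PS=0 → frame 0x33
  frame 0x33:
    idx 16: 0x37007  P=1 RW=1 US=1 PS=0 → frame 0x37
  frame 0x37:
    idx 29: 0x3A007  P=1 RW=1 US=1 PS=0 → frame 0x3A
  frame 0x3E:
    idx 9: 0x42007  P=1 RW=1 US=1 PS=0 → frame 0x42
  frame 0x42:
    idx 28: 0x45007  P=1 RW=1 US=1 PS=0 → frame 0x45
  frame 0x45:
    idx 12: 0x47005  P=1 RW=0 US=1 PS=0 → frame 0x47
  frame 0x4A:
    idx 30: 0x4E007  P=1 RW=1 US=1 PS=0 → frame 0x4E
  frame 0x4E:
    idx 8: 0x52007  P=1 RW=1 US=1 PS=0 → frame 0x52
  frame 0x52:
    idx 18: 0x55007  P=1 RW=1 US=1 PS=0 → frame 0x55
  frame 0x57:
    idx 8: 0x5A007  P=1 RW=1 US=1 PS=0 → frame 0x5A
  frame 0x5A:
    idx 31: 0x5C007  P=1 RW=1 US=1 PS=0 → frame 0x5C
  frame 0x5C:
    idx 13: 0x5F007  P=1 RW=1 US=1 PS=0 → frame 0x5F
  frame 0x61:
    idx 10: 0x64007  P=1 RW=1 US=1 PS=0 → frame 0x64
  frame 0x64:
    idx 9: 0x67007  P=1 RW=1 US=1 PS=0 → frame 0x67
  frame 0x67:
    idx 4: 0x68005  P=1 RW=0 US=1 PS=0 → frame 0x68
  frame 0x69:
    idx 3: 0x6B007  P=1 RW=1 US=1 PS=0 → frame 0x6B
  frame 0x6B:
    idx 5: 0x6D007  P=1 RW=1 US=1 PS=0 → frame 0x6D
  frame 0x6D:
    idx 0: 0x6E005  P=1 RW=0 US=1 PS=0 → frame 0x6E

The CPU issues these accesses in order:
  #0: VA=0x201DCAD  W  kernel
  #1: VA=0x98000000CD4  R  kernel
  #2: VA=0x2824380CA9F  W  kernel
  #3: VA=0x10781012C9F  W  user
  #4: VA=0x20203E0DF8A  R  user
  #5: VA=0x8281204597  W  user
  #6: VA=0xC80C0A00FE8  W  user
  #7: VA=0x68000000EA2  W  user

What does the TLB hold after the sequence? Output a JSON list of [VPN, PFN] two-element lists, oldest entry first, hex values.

Trace:
#0 VA=0x201DCAD (w,kernel):
  [0] read 0x30 idx=0: raw=0x31007 flags P=1 W=1 U=1 S=0
  [1] read 0x31 idx=0: raw=0x33007 flags P=1 W=1 U=1 S=0
  [2] read 0x33 idx=16: raw=0x37007 flags P=1 W=1 U=1 S=0
  [3] read 0x37 idx=29: raw=0x3A007 flags P=1 W=1 U=1 S=0
  ⇒ phys 0x3ACAD  [4 reads]
#1 VA=0x98000000CD4 (r,kernel):
  [0] read 0x30 idx=19: raw=0x3B006 flags P=0 W=1 U=1 S=0
  → PAGE_NOT_PRESENT  (1 entries read)
#2 VA=0x2824380CA9F (w,kernel):
  [0] read 0x30 idx=5: raw=0x3E007 flags P=1 W=1 U=1 S=0
  [1] read 0x3E idx=9: raw=0x42007 flags P=1 W=1 U=1 S=0
  [2] read 0x42 idx=28: raw=0x45007 flags P=1 W=1 U=1 S=0
  [3] read 0x45 idx=12: raw=0x47005 flags P=1 W=0 U=1 S=0
  → PROTECTION_VIOLATION  (4 entries read)
#3 VA=0x10781012C9F (w,user):
  [0] read 0x30 idx=2: raw=0x4A007 flags P=1 W=1 U=1 S=0
  [1] read 0x4A idx=30: raw=0x4E007 flags P=1 W=1 U=1 S=0
  [2] read 0x4E idx=8: raw=0x52007 flags P=1 W=1 U=1 S=0
  [3] read 0x52 idx=18: raw=0x55007 flags P=1 W=1 U=1 S=0
  ⇒ phys 0x55C9F  [4 reads]
#4 VA=0x20203E0DF8A (r,user):
  [0] read 0x30 idx=4: raw=0x57007 flags P=1 W=1 U=1 S=0
  [1] read 0x57 idx=8: raw=0x5A007 flags P=1 W=1 U=1 S=0
  [2] read 0x5A idx=31: raw=0x5C007 flags P=1 W=1 U=1 S=0
  [3] read 0x5C idx=13: raw=0x5F007 flags P=1 W=1 U=1 S=0
  ⇒ phys 0x5FF8A  [4 reads]
#5 VA=0x8281204597 (w,user):
  [0] read 0x30 idx=1: raw=0x61007 flags P=1 W=1 U=1 S=0
  [1] read 0x61 idx=10: raw=0x64007 flags P=1 W=1 U=1 S=0
  [2] read 0x64 idx=9: raw=0x67007 flags P=1 W=1 U=1 S=0
  [3] read 0x67 idx=4: raw=0x68005 flags P=1 W=0 U=1 S=0
  → PROTECTION_VIOLATION  (4 entries read)
#6 VA=0xC80C0A00FE8 (w,user):
  [0] read 0x30 idx=25: raw=0x69007 flags P=1 W=1 U=1 S=0
  [1] read 0x69 idx=3: raw=0x6B007 flags P=1 W=1 U=1 S=0
  [2] read 0x6B idx=5: raw=0x6D007 flags P=1 W=1 U=1 S=0
  [3] read 0x6D idx=0: raw=0x6E005 flags P=1 W=0 U=1 S=0
  → PROTECTION_VIOLATION  (4 entries read)
#7 VA=0x68000000EA2 (w,user):
  [0] read 0x30 idx=13: raw=0x3B000 flags P=0 W=0 U=0 S=0
  → PAGE_NOT_PRESENT  (1 entries read)

TLB: [["0x201D", "0x3A"], ["0x10781012", "0x55"], ["0x20203E0D", "0x5F"]]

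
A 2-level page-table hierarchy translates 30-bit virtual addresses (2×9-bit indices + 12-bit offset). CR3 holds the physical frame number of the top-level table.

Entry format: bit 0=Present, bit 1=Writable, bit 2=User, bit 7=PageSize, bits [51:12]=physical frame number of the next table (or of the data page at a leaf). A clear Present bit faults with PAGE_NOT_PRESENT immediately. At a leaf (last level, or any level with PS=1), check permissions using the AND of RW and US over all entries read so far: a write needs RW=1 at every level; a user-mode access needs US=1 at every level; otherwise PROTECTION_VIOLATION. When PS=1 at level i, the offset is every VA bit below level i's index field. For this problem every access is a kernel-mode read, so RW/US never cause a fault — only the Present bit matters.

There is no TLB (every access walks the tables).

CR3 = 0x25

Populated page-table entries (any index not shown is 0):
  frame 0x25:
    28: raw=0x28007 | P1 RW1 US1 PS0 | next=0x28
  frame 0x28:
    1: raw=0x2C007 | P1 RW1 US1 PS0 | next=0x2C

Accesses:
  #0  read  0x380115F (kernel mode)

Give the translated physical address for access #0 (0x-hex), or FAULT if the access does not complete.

Per-access translation:
#0 VA=0x380115F (r,kernel):
  L0 @0x25[28] → 0x28007  P=1,RW=1,US=1,PS=0
  L1 @0x28[1] → 0x2C007  P=1,RW=1,US=1,PS=0
  ⇒ phys 0x2C15F  [2 reads]

Access #0 PA: 0x2C15F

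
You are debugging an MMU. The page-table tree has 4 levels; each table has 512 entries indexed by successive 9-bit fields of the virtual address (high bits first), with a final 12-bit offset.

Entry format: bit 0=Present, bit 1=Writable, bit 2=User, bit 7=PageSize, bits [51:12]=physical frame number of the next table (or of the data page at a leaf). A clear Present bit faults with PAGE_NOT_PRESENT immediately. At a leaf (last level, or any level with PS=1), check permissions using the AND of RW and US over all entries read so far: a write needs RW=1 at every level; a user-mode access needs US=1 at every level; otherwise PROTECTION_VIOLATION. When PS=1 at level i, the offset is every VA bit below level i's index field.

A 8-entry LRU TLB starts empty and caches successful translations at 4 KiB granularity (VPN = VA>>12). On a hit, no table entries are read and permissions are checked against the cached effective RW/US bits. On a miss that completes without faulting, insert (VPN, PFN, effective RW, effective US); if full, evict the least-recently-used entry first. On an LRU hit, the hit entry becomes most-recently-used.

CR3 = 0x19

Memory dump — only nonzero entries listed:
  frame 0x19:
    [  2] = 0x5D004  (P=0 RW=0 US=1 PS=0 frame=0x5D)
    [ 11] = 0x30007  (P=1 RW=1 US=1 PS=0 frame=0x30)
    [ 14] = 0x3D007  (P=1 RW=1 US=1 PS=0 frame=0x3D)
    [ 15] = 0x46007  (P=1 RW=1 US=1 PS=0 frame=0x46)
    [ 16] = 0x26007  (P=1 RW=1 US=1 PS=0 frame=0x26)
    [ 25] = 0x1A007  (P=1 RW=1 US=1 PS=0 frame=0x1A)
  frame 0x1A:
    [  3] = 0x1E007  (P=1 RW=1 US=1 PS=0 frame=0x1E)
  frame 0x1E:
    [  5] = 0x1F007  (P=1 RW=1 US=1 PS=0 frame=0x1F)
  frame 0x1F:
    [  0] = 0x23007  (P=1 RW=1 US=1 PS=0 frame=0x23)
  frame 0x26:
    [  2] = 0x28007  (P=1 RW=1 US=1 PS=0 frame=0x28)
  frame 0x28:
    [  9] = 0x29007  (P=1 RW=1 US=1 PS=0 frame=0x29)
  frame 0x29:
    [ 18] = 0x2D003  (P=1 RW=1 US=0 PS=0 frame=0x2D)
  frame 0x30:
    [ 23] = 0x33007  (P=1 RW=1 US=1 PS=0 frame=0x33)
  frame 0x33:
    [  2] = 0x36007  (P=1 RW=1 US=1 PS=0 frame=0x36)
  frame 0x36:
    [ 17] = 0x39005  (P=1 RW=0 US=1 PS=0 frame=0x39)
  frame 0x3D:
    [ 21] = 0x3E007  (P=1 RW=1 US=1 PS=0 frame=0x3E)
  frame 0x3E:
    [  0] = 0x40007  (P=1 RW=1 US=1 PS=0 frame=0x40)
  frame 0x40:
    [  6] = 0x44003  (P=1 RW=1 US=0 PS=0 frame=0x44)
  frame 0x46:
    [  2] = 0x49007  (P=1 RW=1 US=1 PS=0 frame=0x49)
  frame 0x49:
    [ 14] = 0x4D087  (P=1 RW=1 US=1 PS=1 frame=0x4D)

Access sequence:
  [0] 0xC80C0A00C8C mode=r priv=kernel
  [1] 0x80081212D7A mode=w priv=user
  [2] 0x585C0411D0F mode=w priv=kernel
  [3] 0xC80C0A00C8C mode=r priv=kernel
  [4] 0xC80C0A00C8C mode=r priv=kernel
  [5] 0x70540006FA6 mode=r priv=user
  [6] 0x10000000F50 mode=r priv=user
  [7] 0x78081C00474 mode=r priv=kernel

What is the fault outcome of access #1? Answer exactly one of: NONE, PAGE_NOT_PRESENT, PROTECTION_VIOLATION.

Trace:
#0 VA=0xC80C0A00C8C (r,kernel):
  [0] read 0x19 idx=25: raw=0x1A007 flags P=1 W=1 U=1 S=0
  [1] read 0x1A idx=3: raw=0x1E007 flags P=1 W=1 U=1 S=0
  [2] read 0x1E idx=5: raw=0x1F007 flags P=1 W=1 U=1 S=0
  [3] read 0x1F idx=0: raw=0x23007 flags P=1 W=1 U=1 S=0
  ✓ 0x23C8C  — 4 lookups
#1 VA=0x80081212D7A (w,user):
  [0] read 0x19 idx=16: raw=0x26007 flags P=1 W=1 U=1 S=0
  [1] read 0x26 idx=2: raw=0x28007 flags P=1 W=1 U=1 S=0
  [2] read 0x28 idx=9: raw=0x29007 flags P=1 W=1 U=1 S=0
  [3] read 0x29 idx=18: raw=0x2D003 flags P=1 W=1 U=0 S=0
  ✗ PROTECTION_VIOLATION  [4 reads]
#2 VA=0x585C0411D0F (w,kernel):
  [0] read 0x19 idx=11: raw=0x30007 flags P=1 W=1 U=1 S=0
  [1] read 0x30 idx=23: raw=0x33007 flags P=1 W=1 U=1 S=0
  [2] read 0x33 idx=2: raw=0x36007 flags P=1 W=1 U=1 S=0
  [3] read 0x36 idx=17: raw=0x39005 flags P=1 W=0 U=1 S=0
  ✗ PROTECTION_VIOLATION  [4 reads]
#3 VA=0xC80C0A00C8C (r,kernel):
  TLB hit vpn=0xC80C0A00 → PA=0x23C8C
#4 VA=0xC80C0A00C8C (r,kernel):
  TLB hit vpn=0xC80C0A00 → PA=0x23C8C
#5 VA=0x70540006FA6 (r,user):
  [0] read 0x19 idx=14: raw=0x3D007 flags P=1 W=1 U=1 S=0
  [1] read 0x3D idx=21: raw=0x3E007 flags P=1 W=1 U=1 S=0
  [2] read 0x3E idx=0: raw=0x40007 flags P=1 W=1 U=1 S=0
  [3] read 0x40 idx=6: raw=0x44003 flags P=1 W=1 U=0 S=0
  ✗ PROTECTION_VIOLATION  [4 reads]
#6 VA=0x10000000F50 (r,user):
  [0] read 0x19 idx=2: raw=0x5D004 flags P=0 W=0 U=1 S=0
  ✗ PAGE_NOT_PRESENT  [1 reads]
#7 VA=0x78081C00474 (r,kernel):
  [0] read 0x19 idx=15: raw=0x46007 flags P=1 W=1 U=1 S=0
  [1] read 0x46 idx=2: raw=0x49007 flags P=1 W=1 U=1 S=0
  [2] read 0x49 idx=14: raw=0x4D087 flags P=1 W=1 U=1 S=1
  ✓ 0x4D474 (huge @L2)  — 3 lookups

Access #1 fault: PROTECTION_VIOLATION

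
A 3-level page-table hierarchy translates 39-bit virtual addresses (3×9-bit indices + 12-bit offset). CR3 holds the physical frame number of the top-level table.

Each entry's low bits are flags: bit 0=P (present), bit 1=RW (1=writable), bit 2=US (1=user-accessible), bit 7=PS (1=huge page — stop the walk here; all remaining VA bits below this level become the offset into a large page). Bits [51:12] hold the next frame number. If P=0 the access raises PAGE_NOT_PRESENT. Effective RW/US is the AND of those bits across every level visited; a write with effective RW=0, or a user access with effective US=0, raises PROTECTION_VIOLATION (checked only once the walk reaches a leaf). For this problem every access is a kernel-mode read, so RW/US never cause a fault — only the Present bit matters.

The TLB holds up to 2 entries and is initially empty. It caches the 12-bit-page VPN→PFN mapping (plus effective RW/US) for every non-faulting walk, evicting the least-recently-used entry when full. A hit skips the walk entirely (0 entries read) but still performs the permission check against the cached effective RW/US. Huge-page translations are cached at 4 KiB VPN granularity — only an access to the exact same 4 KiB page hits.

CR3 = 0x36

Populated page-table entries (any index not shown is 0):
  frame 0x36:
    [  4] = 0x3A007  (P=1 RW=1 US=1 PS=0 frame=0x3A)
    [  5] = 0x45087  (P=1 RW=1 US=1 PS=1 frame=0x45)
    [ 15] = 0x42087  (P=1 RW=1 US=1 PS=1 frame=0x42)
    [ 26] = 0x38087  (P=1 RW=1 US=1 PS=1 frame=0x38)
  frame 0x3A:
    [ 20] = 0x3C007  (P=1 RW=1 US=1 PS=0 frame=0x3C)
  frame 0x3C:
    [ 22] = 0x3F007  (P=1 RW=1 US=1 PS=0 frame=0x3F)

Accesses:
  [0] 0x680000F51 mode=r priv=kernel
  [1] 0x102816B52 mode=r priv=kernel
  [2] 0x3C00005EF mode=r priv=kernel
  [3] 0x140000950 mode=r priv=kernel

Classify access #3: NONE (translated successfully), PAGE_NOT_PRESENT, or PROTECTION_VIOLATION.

Walk each access:
#0 VA=0x680000F51 (r,kernel):
  L0: frame=0x36 idx=26 entry=0x38087 [P=1 RW=1 US=1 PS=1]
  ✓ 0x38F51 (huge @L0)  — 1 lookups
#1 VA=0x102816B52 (r,kernel):
  L0: frame=0x36 idx=4 entry=0x3A007 [P=1 RW=1 US=1 PS=0]
  L1: frame=0x3A idx=20 entry=0x3C007 [P=1 RW=1 US=1 PS=0]
  L2: frame=0x3C idx=22 entry=0x3F007 [P=1 RW=1 US=1 PS=0]
  ✓ 0x3FB52  — 3 lookups
#2 VA=0x3C00005EF (r,kernel):
  L0: frame=0x36 idx=15 entry=0x42087 [P=1 RW=1 US=1 PS=1]
  ✓ 0x425EF (huge @L0)  — 1 lookups
#3 VA=0x140000950 (r,kernel):
  L0: frame=0x36 idx=5 entry=0x45087 [P=1 RW=1 US=1 PS=1]
  ✓ 0x45950 (huge @L0)  — 1 lookups

Access #3 fault: NONE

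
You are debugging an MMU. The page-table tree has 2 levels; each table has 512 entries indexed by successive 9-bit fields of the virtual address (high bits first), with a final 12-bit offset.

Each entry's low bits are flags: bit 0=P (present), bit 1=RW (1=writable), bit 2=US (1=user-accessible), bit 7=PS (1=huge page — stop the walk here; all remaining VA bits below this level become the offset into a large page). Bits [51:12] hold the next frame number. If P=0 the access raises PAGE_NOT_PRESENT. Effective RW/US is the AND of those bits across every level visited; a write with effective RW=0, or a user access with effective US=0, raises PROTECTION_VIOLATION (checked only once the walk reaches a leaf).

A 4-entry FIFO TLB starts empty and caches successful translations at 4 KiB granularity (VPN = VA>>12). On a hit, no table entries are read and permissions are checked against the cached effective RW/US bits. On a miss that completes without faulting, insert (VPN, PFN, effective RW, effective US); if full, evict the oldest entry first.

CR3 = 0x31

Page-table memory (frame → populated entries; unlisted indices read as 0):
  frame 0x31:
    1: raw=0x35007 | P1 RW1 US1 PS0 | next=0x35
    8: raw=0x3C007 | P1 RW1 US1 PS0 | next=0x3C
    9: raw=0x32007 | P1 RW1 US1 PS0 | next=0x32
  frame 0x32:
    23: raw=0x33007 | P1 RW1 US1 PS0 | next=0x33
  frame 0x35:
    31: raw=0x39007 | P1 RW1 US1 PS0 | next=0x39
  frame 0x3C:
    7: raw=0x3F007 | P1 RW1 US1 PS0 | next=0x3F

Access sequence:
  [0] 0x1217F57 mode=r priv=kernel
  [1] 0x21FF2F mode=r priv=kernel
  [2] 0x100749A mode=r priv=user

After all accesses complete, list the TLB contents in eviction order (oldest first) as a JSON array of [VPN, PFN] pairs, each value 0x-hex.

Trace:
#0 VA=0x1217F57 (r,kernel):
  L0: frame=0x31 idx=9 entry=0x32007 [P=1 RW=1 US=1 PS=0]
  L1: frame=0x32 idx=23 entry=0x33007 [P=1 RW=1 US=1 PS=0]
  ⇒ phys 0x33F57  [2 reads]
#1 VA=0x21FF2F (r,kernel):
  L0: frame=0x31 idx=1 entry=0x35007 [P=1 RW=1 US=1 PS=0]
  L1: frame=0x35 idx=31 entry=0x39007 [P=1 RW=1 US=1 PS=0]
  ⇒ phys 0x39F2F  [2 reads]
#2 VA=0x100749A (r,user):
  L0: frame=0x31 idx=8 entry=0x3C007 [P=1 RW=1 US=1 PS=0]
  L1: frame=0x3C idx=7 entry=0x3F007 [P=1 RW=1 US=1 PS=0]
  ⇒ phys 0x3F49A  [2 reads]

TLB: [["0x1217", "0x33"], ["0x21F", "0x39"], ["0x1007", "0x3F"]]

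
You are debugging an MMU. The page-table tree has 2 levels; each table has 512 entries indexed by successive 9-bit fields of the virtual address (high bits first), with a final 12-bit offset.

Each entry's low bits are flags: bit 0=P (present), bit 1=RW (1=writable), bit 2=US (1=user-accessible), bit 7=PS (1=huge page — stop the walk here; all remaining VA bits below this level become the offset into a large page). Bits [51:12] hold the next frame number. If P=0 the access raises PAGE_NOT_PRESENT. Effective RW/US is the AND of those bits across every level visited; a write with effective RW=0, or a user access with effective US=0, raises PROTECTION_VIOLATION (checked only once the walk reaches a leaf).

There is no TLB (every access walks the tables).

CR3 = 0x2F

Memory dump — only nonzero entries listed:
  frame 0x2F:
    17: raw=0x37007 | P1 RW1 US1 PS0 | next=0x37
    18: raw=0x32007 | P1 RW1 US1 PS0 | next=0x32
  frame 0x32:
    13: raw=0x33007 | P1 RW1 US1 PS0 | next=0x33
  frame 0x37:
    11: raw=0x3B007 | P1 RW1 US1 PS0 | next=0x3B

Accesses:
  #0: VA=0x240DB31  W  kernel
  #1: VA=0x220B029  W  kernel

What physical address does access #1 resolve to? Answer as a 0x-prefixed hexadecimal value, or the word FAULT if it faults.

Walk each access:
#0 VA=0x240DB31 (w,kernel):
  L0: frame=0x2F idx=18 entry=0x32007 [P=1 RW=1 US=1 PS=0]
  L1: frame=0x32 idx=13 entry=0x33007 [P=1 RW=1 US=1 PS=0]
  → PA=0x33B31  (2 entries read)
#1 VA=0x220B029 (w,kernel):
  L0: frame=0x2F idx=17 entry=0x37007 [P=1 RW=1 US=1 PS=0]
  L1: frame=0x37 idx=11 entry=0x3B007 [P=1 RW=1 US=1 PS=0]
  → PA=0x3B029  (2 entries read)

Access #1 PA: 0x3B029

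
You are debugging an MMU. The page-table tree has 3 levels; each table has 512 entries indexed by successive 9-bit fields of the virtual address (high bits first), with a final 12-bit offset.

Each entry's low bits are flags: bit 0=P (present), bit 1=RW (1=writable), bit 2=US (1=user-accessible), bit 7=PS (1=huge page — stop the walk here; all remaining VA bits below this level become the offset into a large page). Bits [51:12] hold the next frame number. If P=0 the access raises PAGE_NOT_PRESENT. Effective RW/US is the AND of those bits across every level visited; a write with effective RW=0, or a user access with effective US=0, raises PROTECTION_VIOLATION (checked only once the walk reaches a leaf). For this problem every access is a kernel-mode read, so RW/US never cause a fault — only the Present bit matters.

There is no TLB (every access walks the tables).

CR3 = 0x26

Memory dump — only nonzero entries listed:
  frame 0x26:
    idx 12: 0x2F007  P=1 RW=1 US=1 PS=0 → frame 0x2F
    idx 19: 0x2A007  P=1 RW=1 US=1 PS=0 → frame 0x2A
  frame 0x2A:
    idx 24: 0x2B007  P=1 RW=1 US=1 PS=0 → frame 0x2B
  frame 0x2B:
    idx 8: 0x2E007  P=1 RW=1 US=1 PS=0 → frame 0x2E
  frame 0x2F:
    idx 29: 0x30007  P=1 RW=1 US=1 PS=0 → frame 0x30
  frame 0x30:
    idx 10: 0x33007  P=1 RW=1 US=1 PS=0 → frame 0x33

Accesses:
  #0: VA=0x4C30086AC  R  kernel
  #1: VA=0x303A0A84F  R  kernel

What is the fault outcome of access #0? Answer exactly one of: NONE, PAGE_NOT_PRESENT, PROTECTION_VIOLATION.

Walk each access:
#0 VA=0x4C30086AC (r,kernel):
  [0] read 0x26 idx=19: raw=0x2A007 flags P=1 W=1 U=1 S=0
  [1] read 0x2A idx=24: raw=0x2B007 flags P=1 W=1 U=1 S=0
  [2] read 0x2B idx=8: raw=0x2E007 flags P=1 W=1 U=1 S=0
  ✓ 0x2E6AC  — 3 lookups
#1 VA=0x303A0A84F (r,kernel):
  [0] read 0x26 idx=12: raw=0x2F007 flags P=1 W=1 U=1 S=0
  [1] read 0x2F idx=29: raw=0x30007 flags P=1 W=1 U=1 S=0
  [2] read 0x30 idx=10: raw=0x33007 flags P=1 W=1 U=1 S=0
  ✓ 0x3384F  — 3 lookups

Access #0 fault: NONE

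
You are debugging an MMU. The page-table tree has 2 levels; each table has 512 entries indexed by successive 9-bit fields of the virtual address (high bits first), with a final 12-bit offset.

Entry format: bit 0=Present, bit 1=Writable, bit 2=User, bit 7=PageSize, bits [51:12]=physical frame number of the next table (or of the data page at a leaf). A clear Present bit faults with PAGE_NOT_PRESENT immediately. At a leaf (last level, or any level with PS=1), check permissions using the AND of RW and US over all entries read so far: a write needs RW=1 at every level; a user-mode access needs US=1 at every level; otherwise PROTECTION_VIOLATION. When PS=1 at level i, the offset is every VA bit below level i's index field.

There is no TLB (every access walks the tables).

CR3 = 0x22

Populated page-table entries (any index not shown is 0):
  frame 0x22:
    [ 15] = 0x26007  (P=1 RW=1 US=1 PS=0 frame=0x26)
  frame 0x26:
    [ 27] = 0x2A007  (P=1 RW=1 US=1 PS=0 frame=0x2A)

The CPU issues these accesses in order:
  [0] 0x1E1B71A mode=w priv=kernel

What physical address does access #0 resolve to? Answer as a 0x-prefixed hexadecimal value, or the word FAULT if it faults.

Per-access translation:
#0 VA=0x1E1B71A (w,kernel):
  L0: frame=0x22 idx=15 entry=0x26007 [P=1 RW=1 US=1 PS=0]
  L1: frame=0x26 idx=27 entry=0x2A007 [P=1 RW=1 US=1 PS=0]
  ⇒ phys 0x2A71A  [2 reads]

Access #0 PA: 0x2A71A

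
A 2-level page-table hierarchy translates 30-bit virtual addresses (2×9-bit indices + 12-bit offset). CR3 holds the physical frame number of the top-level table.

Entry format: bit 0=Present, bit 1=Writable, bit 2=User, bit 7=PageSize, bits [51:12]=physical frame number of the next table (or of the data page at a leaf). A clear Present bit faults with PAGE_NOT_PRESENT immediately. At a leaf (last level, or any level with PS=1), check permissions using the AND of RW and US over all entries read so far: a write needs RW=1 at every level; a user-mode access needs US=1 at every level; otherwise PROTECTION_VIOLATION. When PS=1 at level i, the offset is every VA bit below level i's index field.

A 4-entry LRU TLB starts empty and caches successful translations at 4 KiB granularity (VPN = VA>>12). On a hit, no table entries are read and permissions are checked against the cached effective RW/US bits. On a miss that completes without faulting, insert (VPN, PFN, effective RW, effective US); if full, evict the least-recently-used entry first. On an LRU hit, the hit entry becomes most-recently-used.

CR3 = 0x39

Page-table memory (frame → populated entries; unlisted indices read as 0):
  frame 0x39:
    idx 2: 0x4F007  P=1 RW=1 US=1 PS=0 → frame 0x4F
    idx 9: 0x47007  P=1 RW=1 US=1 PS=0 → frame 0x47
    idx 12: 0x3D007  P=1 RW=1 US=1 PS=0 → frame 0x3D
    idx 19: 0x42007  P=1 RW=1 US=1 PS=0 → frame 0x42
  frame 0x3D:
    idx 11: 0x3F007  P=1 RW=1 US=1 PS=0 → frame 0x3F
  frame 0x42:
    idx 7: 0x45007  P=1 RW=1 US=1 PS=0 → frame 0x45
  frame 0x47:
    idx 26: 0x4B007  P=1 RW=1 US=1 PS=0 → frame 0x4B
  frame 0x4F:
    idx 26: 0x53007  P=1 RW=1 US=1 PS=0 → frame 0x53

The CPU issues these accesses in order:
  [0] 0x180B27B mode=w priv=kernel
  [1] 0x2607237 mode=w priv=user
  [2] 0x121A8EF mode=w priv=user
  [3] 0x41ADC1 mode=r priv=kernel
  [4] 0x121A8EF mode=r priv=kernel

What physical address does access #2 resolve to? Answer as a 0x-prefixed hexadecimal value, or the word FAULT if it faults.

Trace:
#0 VA=0x180B27B (w,kernel):
  L0: frame=0x39 idx=12 entry=0x3D007 [P=1 RW=1 US=1 PS=0]
  L1: frame=0x3D idx=11 entry=0x3F007 [P=1 RW=1 US=1 PS=0]
  ⇒ phys 0x3F27B  [2 reads]
#1 VA=0x2607237 (w,user):
  L0: frame=0x39 idx=19 entry=0x42007 [P=1 RW=1 US=1 PS=0]
  L1: frame=0x42 idx=7 entry=0x45007 [P=1 RW=1 US=1 PS=0]
  ⇒ phys 0x45237  [2 reads]
#2 VA=0x121A8EF (w,user):
  L0: frame=0x39 idx=9 entry=0x47007 [P=1 RW=1 US=1 PS=0]
  L1: frame=0x47 idx=26 entry=0x4B007 [P=1 RW=1 US=1 PS=0]
  ⇒ phys 0x4B8EF  [2 reads]
#3 VA=0x41ADC1 (r,kernel):
  L0: frame=0x39 idx=2 entry=0x4F007 [P=1 RW=1 US=1 PS=0]
  L1: frame=0x4F idx=26 entry=0x53007 [P=1 RW=1 US=1 PS=0]
  ⇒ phys 0x53DC1  [2 reads]
#4 VA=0x121A8EF (r,kernel):
  TLB hit vpn=0x121A → PA=0x4B8EF

Access #2 PA: 0x4B8EF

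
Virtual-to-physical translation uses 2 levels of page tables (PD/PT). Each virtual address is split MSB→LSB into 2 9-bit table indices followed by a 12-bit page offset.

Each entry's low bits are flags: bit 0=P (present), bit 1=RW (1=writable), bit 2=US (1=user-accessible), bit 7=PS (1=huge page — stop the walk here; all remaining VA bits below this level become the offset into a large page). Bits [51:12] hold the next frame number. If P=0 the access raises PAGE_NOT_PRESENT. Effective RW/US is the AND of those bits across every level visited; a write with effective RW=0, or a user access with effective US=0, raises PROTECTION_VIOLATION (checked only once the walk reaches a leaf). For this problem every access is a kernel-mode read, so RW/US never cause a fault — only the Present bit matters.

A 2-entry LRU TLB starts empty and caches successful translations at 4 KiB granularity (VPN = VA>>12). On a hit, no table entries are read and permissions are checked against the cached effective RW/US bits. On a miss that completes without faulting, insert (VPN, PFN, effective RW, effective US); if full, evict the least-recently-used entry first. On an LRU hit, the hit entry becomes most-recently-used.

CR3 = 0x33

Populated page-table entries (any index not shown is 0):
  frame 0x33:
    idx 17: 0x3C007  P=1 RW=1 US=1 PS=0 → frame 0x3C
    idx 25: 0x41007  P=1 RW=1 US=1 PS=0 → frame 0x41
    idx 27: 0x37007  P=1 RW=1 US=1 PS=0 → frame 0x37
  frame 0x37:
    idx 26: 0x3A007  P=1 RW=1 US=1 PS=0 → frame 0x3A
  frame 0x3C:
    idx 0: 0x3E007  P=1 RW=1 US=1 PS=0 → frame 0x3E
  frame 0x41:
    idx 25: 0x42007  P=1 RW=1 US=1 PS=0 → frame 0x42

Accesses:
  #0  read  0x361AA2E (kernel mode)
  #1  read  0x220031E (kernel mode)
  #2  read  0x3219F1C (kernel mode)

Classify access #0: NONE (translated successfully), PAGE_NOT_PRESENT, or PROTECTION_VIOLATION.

Walk each access:
#0 VA=0x361AA2E (r,kernel):
  lvl0: tbl 0x33, slot 27 ⇒ 0x37007 (P1/RW1/US1/PS0)
  lvl1: tbl 0x37, slot 26 ⇒ 0x3A007 (P1/RW1/US1/PS0)
  → PA=0x3AA2E  (2 entries read)
#1 VA=0x220031E (r,kernel):
  lvl0: tbl 0x33, slot 17 ⇒ 0x3C007 (P1/RW1/US1/PS0)
  lvl1: tbl 0x3C, slot 0 ⇒ 0x3E007 (P1/RW1/US1/PS0)
  → PA=0x3E31E  (2 entries read)
#2 VA=0x3219F1C (r,kernel):
  lvl0: tbl 0x33, slot 25 ⇒ 0x41007 (P1/RW1/US1/PS0)
  lvl1: tbl 0x41, slot 25 ⇒ 0x42007 (P1/RW1/US1/PS0)
  → PA=0x42F1C  (2 entries read)

Access #0 fault: NONE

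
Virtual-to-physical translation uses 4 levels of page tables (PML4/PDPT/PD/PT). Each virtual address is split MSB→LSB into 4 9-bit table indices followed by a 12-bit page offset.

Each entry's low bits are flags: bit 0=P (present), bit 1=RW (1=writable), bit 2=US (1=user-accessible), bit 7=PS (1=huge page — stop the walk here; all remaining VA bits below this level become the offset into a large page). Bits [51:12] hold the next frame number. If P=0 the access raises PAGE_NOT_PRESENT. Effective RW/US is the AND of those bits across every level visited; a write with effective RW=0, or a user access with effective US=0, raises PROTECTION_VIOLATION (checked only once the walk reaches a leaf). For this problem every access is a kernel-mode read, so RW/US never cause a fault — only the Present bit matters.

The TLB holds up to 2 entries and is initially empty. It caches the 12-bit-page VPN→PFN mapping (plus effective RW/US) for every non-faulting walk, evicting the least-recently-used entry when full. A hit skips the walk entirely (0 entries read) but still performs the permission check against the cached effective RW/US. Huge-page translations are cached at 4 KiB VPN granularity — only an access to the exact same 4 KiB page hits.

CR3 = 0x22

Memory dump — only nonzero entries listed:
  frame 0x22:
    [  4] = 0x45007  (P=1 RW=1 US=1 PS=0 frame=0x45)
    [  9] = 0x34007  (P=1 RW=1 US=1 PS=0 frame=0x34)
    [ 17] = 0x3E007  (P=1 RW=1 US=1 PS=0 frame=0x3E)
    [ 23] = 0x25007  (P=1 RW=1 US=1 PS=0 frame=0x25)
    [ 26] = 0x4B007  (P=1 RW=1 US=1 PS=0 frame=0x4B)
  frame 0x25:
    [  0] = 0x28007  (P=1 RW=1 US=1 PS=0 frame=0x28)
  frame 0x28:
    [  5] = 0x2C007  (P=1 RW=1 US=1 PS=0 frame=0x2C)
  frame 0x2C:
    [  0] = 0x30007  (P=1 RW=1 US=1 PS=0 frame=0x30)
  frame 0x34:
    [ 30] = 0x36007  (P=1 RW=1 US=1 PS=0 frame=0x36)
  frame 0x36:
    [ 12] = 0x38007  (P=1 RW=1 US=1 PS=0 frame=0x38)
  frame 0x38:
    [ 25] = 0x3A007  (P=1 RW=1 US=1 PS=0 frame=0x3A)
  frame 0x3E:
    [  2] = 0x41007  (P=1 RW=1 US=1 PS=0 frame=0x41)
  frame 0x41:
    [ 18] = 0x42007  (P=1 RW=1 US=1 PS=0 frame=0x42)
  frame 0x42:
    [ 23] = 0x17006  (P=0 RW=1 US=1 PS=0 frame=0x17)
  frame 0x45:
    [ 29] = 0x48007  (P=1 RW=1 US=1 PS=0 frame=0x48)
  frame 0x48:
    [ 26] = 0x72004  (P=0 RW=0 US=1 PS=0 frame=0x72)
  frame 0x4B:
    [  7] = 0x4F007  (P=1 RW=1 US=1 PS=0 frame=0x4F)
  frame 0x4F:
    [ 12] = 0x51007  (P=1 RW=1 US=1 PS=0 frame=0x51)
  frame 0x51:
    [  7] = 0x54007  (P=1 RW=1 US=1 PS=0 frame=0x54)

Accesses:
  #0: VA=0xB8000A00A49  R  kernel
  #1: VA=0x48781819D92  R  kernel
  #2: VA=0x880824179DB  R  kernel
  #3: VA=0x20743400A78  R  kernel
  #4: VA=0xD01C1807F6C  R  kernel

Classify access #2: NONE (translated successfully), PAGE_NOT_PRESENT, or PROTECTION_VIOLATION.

Per-access translation:
#0 VA=0xB8000A00A49 (r,kernel):
  L0 @0x22[23] → 0x25007  P=1,RW=1,US=1,PS=0
  L1 @0x25[0] → 0x28007  P=1,RW=1,US=1,PS=0
  L2 @0x28[5] → 0x2C007  P=1,RW=1,US=1,PS=0
  L3 @0x2C[0] → 0x30007  P=1,RW=1,US=1,PS=0
  → PA=0x30A49  (4 entries read)
#1 VA=0x48781819D92 (r,kernel):
  L0 @0x22[9] → 0x34007  P=1,RW=1,US=1,PS=0
  L1 @0x34[30] → 0x36007  P=1,RW=1,US=1,PS=0
  L2 @0x36[12] → 0x38007  P=1,RW=1,US=1,PS=0
  L3 @0x38[25] → 0x3A007  P=1,RW=1,US=1,PS=0
  → PA=0x3AD92  (4 entries read)
#2 VA=0x880824179DB (r,kernel):
  L0 @0x22[17] → 0x3E007  P=1,RW=1,US=1,PS=0
  L1 @0x3E[2] → 0x41007  P=1,RW=1,US=1,PS=0
  L2 @0x41[18] → 0x42007  P=1,RW=1,US=1,PS=0
  L3 @0x42[23] → 0x17006  P=0,RW=1,US=1,PS=0
  ✗ PAGE_NOT_PRESENT  [4 reads]
#3 VA=0x20743400A78 (r,kernel):
  L0 @0x22[4] → 0x45007  P=1,RW=1,US=1,PS=0
  L1 @0x45[29] → 0x48007  P=1,RW=1,US=1,PS=0
  L2 @0x48[26] → 0x72004  P=0,RW=0,US=1,PS=0
  ✗ PAGE_NOT_PRESENT  [3 reads]
#4 VA=0xD01C1807F6C (r,kernel):
  L0 @0x22[26] → 0x4B007  P=1,RW=1,US=1,PS=0
  L1 @0x4B[7] → 0x4F007  P=1,RW=1,US=1,PS=0
  L2 @0x4F[12] → 0x51007  P=1,RW=1,US=1,PS=0
  L3 @0x51[7] → 0x54007  P=1,RW=1,US=1,PS=0
  → PA=0x54F6C  (4 entries read)

Access #2 fault: PAGE_NOT_PRESENT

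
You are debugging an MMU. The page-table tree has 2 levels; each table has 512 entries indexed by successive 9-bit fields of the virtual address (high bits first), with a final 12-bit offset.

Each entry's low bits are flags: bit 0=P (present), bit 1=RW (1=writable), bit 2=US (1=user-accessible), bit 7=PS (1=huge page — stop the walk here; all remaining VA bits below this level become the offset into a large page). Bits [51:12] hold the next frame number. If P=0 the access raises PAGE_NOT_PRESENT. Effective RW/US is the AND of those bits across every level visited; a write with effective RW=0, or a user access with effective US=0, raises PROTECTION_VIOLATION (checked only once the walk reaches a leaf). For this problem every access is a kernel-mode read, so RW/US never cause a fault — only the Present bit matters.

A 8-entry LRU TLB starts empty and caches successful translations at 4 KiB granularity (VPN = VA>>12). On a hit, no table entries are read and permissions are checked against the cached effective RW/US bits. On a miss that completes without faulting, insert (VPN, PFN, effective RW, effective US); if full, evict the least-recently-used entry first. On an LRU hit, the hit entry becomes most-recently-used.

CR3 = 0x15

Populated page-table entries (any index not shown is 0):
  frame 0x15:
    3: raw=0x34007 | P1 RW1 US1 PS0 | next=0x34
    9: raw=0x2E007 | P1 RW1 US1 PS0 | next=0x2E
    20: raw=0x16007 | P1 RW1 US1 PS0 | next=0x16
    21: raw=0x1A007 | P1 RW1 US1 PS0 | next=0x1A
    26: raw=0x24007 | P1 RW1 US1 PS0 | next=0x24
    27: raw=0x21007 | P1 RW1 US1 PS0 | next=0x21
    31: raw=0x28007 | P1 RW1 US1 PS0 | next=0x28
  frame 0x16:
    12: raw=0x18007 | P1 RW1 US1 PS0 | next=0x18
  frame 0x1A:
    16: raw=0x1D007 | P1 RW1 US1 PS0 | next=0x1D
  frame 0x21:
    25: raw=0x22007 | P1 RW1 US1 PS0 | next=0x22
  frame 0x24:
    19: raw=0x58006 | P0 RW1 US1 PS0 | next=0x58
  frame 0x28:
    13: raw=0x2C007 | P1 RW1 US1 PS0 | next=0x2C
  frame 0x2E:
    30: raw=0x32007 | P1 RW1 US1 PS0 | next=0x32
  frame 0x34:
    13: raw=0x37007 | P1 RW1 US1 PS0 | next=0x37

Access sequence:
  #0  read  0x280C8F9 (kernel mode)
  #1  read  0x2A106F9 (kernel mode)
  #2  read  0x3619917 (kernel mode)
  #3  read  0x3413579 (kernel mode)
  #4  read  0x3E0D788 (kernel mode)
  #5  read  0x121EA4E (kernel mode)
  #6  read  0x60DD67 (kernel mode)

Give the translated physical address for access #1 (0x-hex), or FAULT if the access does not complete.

Trace:
#0 VA=0x280C8F9 (r,kernel):
  L0 @0x15[20] → 0x16007  P=1,RW=1,US=1,PS=0
  L1 @0x16[12] → 0x18007  P=1,RW=1,US=1,PS=0
  → PA=0x188F9  (2 entries read)
#1 VA=0x2A106F9 (r,kernel):
  L0 @0x15[21] → 0x1A007  P=1,RW=1,US=1,PS=0
  L1 @0x1A[16] → 0x1D007  P=1,RW=1,US=1,PS=0
  → PA=0x1D6F9  (2 entries read)
#2 VA=0x3619917 (r,kernel):
  L0 @0x15[27] → 0x21007  P=1,RW=1,US=1,PS=0
  L1 @0x21[25] → 0x22007  P=1,RW=1,US=1,PS=0
  → PA=0x22917  (2 entries read)
#3 VA=0x3413579 (r,kernel):
  L0 @0x15[26] → 0x24007  P=1,RW=1,US=1,PS=0
  L1 @0x24[19] → 0x58006  P=0,RW=1,US=1,PS=0
  → PAGE_NOT_PRESENT  (2 entries read)
#4 VA=0x3E0D788 (r,kernel):
  L0 @0x15[31] → 0x28007  P=1,RW=1,US=1,PS=0
  L1 @0x28[13] → 0x2C007  P=1,RW=1,US=1,PS=0
  → PA=0x2C788  (2 entries read)
#5 VA=0x121EA4E (r,kernel):
  L0 @0x15[9] → 0x2E007  P=1,RW=1,US=1,PS=0
  L1 @0x2E[30] → 0x32007  P=1,RW=1,US=1,PS=0
  → PA=0x32A4E  (2 entries read)
#6 VA=0x60DD67 (r,kernel):
  L0 @0x15[3] → 0x34007  P=1,RW=1,US=1,PS=0
  L1 @0x34[13] → 0x37007  P=1,RW=1,US=1,PS=0
  → PA=0x37D67  (2 entries read)

Access #1 PA: 0x1D6F9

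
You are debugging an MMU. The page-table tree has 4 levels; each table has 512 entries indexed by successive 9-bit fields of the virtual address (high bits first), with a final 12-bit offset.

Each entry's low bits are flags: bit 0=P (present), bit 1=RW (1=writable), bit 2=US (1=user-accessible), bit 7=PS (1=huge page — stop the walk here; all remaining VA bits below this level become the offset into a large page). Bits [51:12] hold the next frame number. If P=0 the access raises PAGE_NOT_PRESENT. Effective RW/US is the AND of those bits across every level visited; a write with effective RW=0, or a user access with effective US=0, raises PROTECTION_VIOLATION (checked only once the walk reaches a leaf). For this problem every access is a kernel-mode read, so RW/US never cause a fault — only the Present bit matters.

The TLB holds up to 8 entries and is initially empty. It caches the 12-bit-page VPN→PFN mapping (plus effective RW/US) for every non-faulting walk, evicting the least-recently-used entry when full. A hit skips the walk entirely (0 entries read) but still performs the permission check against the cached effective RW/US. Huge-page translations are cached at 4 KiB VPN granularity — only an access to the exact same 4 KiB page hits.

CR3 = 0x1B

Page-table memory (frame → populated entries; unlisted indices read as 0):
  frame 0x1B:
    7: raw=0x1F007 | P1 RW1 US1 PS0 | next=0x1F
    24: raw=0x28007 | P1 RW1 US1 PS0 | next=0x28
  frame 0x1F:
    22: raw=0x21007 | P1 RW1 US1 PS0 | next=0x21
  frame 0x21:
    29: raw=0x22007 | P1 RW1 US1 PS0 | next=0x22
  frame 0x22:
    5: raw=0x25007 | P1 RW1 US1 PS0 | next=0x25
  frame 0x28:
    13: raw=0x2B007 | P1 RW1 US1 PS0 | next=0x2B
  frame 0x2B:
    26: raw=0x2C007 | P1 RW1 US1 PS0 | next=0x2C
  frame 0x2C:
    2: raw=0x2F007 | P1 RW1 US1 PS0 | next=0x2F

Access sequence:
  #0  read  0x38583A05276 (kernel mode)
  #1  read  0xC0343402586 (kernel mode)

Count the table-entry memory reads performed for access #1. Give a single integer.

Walk each access:
#0 VA=0x38583A05276 (r,kernel):
  lvl0: tbl 0x1B, slot 7 ⇒ 0x1F007 (P1/RW1/US1/PS0)
  lvl1: tbl 0x1F, slot 22 ⇒ 0x21007 (P1/RW1/US1/PS0)
  lvl2: tbl 0x21, slot 29 ⇒ 0x22007 (P1/RW1/US1/PS0)
  lvl3: tbl 0x22, slot 5 ⇒ 0x25007 (P1/RW1/US1/PS0)
  ✓ 0x25276  — 4 lookups
#1 VA=0xC0343402586 (r,kernel):
  lvl0: tbl 0x1B, slot 24 ⇒ 0x28007 (P1/RW1/US1/PS0)
  lvl1: tbl 0x28, slot 13 ⇒ 0x2B007 (P1/RW1/US1/PS0)
  lvl2: tbl 0x2B, slot 26 ⇒ 0x2C007 (P1/RW1/US1/PS0)
  lvl3: tbl 0x2C, slot 2 ⇒ 0x2F007 (P1/RW1/US1/PS0)
  ✓ 0x2F586  — 4 lookups

Entries read for #1: 4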